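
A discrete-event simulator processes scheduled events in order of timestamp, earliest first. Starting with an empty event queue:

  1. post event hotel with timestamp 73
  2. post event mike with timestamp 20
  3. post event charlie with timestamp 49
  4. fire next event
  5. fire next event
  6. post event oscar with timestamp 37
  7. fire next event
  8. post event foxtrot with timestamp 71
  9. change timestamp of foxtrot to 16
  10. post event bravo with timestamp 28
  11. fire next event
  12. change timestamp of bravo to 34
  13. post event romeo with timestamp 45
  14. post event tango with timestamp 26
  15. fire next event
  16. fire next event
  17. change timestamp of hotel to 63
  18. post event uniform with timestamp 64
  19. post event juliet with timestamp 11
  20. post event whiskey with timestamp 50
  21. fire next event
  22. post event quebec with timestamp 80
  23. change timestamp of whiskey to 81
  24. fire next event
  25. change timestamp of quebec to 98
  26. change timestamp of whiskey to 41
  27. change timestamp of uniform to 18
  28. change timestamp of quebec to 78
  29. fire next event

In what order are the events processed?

mike, charlie, oscar, foxtrot, tango, bravo, juliet, romeo, uniform

add hotel (timestamp 73) → {hotel:73}
add mike (timestamp 20) → {mike:20, hotel:73}
add charlie (timestamp 49) → {mike:20, charlie:49, hotel:73}
fire next event → mike; now {charlie:49, hotel:73}
fire next event → charlie; now {hotel:73}
add oscar (timestamp 37) → {oscar:37, hotel:73}
fire next event → oscar; now {hotel:73}
add foxtrot (timestamp 71) → {foxtrot:71, hotel:73}
update foxtrot to timestamp 16 → {foxtrot:16, hotel:73}
add bravo (timestamp 28) → {foxtrot:16, bravo:28, hotel:73}
fire next event → foxtrot; now {bravo:28, hotel:73}
update bravo to timestamp 34 → {bravo:34, hotel:73}
add romeo (timestamp 45) → {bravo:34, romeo:45, hotel:73}
add tango (timestamp 26) → {tango:26, bravo:34, romeo:45, hotel:73}
fire next event → tango; now {bravo:34, romeo:45, hotel:73}
fire next event → bravo; now {romeo:45, hotel:73}
update hotel to timestamp 63 → {romeo:45, hotel:63}
add uniform (timestamp 64) → {romeo:45, hotel:63, uniform:64}
add juliet (timestamp 11) → {juliet:11, romeo:45, hotel:63, uniform:64}
add whiskey (timestamp 50) → {juliet:11, romeo:45, whiskey:50, hotel:63, uniform:64}
fire next event → juliet; now {romeo:45, whiskey:50, hotel:63, uniform:64}
add quebec (timestamp 80) → {romeo:45, whiskey:50, hotel:63, uniform:64, quebec:80}
update whiskey to timestamp 81 → {romeo:45, hotel:63, uniform:64, quebec:80, whiskey:81}
fire next event → romeo; now {hotel:63, uniform:64, quebec:80, whiskey:81}
update quebec to timestamp 98 → {hotel:63, uniform:64, whiskey:81, quebec:98}
update whiskey to timestamp 41 → {whiskey:41, hotel:63, uniform:64, quebec:98}
update uniform to timestamp 18 → {uniform:18, whiskey:41, hotel:63, quebec:98}
update quebec to timestamp 78 → {uniform:18, whiskey:41, hotel:63, quebec:78}
fire next event → uniform; now {whiskey:41, hotel:63, quebec:78}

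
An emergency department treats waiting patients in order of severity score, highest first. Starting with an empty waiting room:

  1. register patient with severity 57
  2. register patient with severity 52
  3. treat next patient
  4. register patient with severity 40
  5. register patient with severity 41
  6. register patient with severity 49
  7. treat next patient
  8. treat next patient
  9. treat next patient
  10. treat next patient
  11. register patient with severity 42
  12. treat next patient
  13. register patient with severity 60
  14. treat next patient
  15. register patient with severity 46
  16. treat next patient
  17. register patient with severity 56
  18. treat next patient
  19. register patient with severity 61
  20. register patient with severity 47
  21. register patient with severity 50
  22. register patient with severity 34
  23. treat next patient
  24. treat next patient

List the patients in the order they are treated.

[57, 52, 49, 41, 40, 42, 60, 46, 56, 61, 50]

insert 57 → {57}
insert 52 → {57, 52}
treat next patient → 57; now {52}
insert 40 → {52, 40}
insert 41 → {52, 41, 40}
insert 49 → {52, 49, 41, 40}
treat next patient → 52; now {49, 41, 40}
treat next patient → 49; now {41, 40}
treat next patient → 41; now {40}
treat next patient → 40; now {}
insert 42 → {42}
treat next patient → 42; now {}
insert 60 → {60}
treat next patient → 60; now {}
insert 46 → {46}
treat next patient → 46; now {}
insert 56 → {56}
treat next patient → 56; now {}
insert 61 → {61}
insert 47 → {61, 47}
insert 50 → {61, 50, 47}
insert 34 → {61, 50, 47, 34}
treat next patient → 61; now {50, 47, 34}
treat next patient → 50; now {47, 34}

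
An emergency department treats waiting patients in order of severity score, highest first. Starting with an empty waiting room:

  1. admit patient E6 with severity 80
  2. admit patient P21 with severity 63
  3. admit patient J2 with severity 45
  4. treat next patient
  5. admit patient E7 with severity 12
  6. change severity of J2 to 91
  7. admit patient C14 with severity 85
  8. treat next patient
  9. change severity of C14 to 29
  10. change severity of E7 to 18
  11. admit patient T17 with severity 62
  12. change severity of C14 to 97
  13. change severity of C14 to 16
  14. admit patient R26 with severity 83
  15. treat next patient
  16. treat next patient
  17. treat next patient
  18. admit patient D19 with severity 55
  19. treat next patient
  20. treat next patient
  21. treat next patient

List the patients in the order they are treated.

add E6 (severity 80) → {E6:80}
add P21 (severity 63) → {E6:80, P21:63}
add J2 (severity 45) → {E6:80, P21:63, J2:45}
treat next patient → E6; now {P21:63, J2:45}
add E7 (severity 12) → {P21:63, J2:45, E7:12}
update J2 to severity 91 → {J2:91, P21:63, E7:12}
add C14 (severity 85) → {J2:91, C14:85, P21:63, E7:12}
treat next patient → J2; now {C14:85, P21:63, E7:12}
update C14 to severity 29 → {P21:63, C14:29, E7:12}
update E7 to severity 18 → {P21:63, C14:29, E7:18}
add T17 (severity 62) → {P21:63, T17:62, C14:29, E7:18}
update C14 to severity 97 → {C14:97, P21:63, T17:62, E7:18}
update C14 to severity 16 → {P21:63, T17:62, E7:18, C14:16}
add R26 (severity 83) → {R26:83, P21:63, T17:62, E7:18, C14:16}
treat next patient → R26; now {P21:63, T17:62, E7:18, C14:16}
treat next patient → P21; now {T17:62, E7:18, C14:16}
treat next patient → T17; now {E7:18, C14:16}
add D19 (severity 55) → {D19:55, E7:18, C14:16}
treat next patient → D19; now {E7:18, C14:16}
treat next patient → E7; now {C14:16}
treat next patient → C14; now {}

[E6, J2, R26, P21, T17, D19, E7, C14]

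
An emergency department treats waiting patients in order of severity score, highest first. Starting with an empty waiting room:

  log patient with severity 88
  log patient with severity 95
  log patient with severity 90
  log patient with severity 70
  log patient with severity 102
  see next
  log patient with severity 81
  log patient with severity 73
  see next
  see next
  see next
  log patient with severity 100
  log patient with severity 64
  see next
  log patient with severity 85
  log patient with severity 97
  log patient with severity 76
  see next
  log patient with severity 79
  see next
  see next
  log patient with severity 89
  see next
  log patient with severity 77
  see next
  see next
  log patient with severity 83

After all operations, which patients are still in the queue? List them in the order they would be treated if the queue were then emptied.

[83, 76, 73, 70, 64]

insert 88 → {88}
insert 95 → {95, 88}
insert 90 → {95, 90, 88}
insert 70 → {95, 90, 88, 70}
insert 102 → {102, 95, 90, 88, 70}
see next → 102; now {95, 90, 88, 70}
insert 81 → {95, 90, 88, 81, 70}
insert 73 → {95, 90, 88, 81, 73, 70}
see next → 95; now {90, 88, 81, 73, 70}
see next → 90; now {88, 81, 73, 70}
see next → 88; now {81, 73, 70}
insert 100 → {100, 81, 73, 70}
insert 64 → {100, 81, 73, 70, 64}
see next → 100; now {81, 73, 70, 64}
insert 85 → {85, 81, 73, 70, 64}
insert 97 → {97, 85, 81, 73, 70, 64}
insert 76 → {97, 85, 81, 76, 73, 70, 64}
see next → 97; now {85, 81, 76, 73, 70, 64}
insert 79 → {85, 81, 79, 76, 73, 70, 64}
see next → 85; now {81, 79, 76, 73, 70, 64}
see next → 81; now {79, 76, 73, 70, 64}
insert 89 → {89, 79, 76, 73, 70, 64}
see next → 89; now {79, 76, 73, 70, 64}
insert 77 → {79, 77, 76, 73, 70, 64}
see next → 79; now {77, 76, 73, 70, 64}
see next → 77; now {76, 73, 70, 64}
insert 83 → {83, 76, 73, 70, 64}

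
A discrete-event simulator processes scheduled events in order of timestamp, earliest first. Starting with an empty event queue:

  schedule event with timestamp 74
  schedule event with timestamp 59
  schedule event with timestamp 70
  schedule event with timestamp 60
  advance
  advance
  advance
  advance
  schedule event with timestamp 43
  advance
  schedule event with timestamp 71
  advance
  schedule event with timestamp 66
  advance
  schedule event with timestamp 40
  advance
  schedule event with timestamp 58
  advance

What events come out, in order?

[59, 60, 70, 74, 43, 71, 66, 40, 58]

insert 74 → {74}
insert 59 → {59, 74}
insert 70 → {59, 70, 74}
insert 60 → {59, 60, 70, 74}
advance → 59; now {60, 70, 74}
advance → 60; now {70, 74}
advance → 70; now {74}
advance → 74; now {}
insert 43 → {43}
advance → 43; now {}
insert 71 → {71}
advance → 71; now {}
insert 66 → {66}
advance → 66; now {}
insert 40 → {40}
advance → 40; now {}
insert 58 → {58}
advance → 58; now {}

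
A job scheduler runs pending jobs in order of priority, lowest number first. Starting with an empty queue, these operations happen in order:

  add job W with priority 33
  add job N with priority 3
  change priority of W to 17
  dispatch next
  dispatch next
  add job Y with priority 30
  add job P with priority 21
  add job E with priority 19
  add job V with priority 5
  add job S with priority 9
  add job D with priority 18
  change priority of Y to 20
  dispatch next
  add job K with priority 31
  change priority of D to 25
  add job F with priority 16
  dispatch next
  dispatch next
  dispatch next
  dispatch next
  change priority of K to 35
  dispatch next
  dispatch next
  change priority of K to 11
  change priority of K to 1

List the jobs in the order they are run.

[N, W, V, S, F, E, Y, P, D]

add W (priority 33) → {W:33}
add N (priority 3) → {N:3, W:33}
update W to priority 17 → {N:3, W:17}
dispatch next → N; now {W:17}
dispatch next → W; now {}
add Y (priority 30) → {Y:30}
add P (priority 21) → {P:21, Y:30}
add E (priority 19) → {E:19, P:21, Y:30}
add V (priority 5) → {V:5, E:19, P:21, Y:30}
add S (priority 9) → {V:5, S:9, E:19, P:21, Y:30}
add D (priority 18) → {V:5, S:9, D:18, E:19, P:21, Y:30}
update Y to priority 20 → {V:5, S:9, D:18, E:19, Y:20, P:21}
dispatch next → V; now {S:9, D:18, E:19, Y:20, P:21}
add K (priority 31) → {S:9, D:18, E:19, Y:20, P:21, K:31}
update D to priority 25 → {S:9, E:19, Y:20, P:21, D:25, K:31}
add F (priority 16) → {S:9, F:16, E:19, Y:20, P:21, D:25, K:31}
dispatch next → S; now {F:16, E:19, Y:20, P:21, D:25, K:31}
dispatch next → F; now {E:19, Y:20, P:21, D:25, K:31}
dispatch next → E; now {Y:20, P:21, D:25, K:31}
dispatch next → Y; now {P:21, D:25, K:31}
update K to priority 35 → {P:21, D:25, K:35}
dispatch next → P; now {D:25, K:35}
dispatch next → D; now {K:35}
update K to priority 11 → {K:11}
update K to priority 1 → {K:1}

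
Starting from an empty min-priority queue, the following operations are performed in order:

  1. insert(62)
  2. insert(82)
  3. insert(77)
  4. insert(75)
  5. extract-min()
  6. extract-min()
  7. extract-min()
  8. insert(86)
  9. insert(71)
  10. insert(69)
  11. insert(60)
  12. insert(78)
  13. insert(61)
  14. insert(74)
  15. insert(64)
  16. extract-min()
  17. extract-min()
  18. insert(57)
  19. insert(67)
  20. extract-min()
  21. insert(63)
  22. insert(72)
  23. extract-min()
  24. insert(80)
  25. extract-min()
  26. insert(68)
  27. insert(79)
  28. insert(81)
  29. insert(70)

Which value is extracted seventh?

insert 62 → {62}
insert 82 → {62, 82}
insert 77 → {62, 77, 82}
insert 75 → {62, 75, 77, 82}
extract-min → 62; now {75, 77, 82}
extract-min → 75; now {77, 82}
extract-min → 77; now {82}
insert 86 → {82, 86}
insert 71 → {71, 82, 86}
insert 69 → {69, 71, 82, 86}
insert 60 → {60, 69, 71, 82, 86}
insert 78 → {60, 69, 71, 78, 82, 86}
insert 61 → {60, 61, 69, 71, 78, 82, 86}
insert 74 → {60, 61, 69, 71, 74, 78, 82, 86}
insert 64 → {60, 61, 64, 69, 71, 74, 78, 82, 86}
extract-min → 60; now {61, 64, 69, 71, 74, 78, 82, 86}
extract-min → 61; now {64, 69, 71, 74, 78, 82, 86}
insert 57 → {57, 64, 69, 71, 74, 78, 82, 86}
insert 67 → {57, 64, 67, 69, 71, 74, 78, 82, 86}
extract-min → 57; now {64, 67, 69, 71, 74, 78, 82, 86}
insert 63 → {63, 64, 67, 69, 71, 74, 78, 82, 86}
insert 72 → {63, 64, 67, 69, 71, 72, 74, 78, 82, 86}
extract-min → 63; now {64, 67, 69, 71, 72, 74, 78, 82, 86}
insert 80 → {64, 67, 69, 71, 72, 74, 78, 80, 82, 86}
extract-min → 64; now {67, 69, 71, 72, 74, 78, 80, 82, 86}
insert 68 → {67, 68, 69, 71, 72, 74, 78, 80, 82, 86}
insert 79 → {67, 68, 69, 71, 72, 74, 78, 79, 80, 82, 86}
insert 81 → {67, 68, 69, 71, 72, 74, 78, 79, 80, 81, 82, 86}
insert 70 → {67, 68, 69, 70, 71, 72, 74, 78, 79, 80, 81, 82, 86}

63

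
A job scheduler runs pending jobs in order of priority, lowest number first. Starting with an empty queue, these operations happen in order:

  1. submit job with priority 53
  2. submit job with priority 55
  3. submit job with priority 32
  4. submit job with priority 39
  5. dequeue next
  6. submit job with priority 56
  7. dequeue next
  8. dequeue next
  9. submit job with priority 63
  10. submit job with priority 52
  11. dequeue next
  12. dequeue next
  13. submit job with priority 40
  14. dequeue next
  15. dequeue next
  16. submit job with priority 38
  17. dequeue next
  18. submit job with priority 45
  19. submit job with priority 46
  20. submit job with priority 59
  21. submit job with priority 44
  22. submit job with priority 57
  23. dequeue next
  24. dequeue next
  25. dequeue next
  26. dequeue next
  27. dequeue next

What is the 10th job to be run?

insert 53 → {53}
insert 55 → {53, 55}
insert 32 → {32, 53, 55}
insert 39 → {32, 39, 53, 55}
dequeue next → 32; now {39, 53, 55}
insert 56 → {39, 53, 55, 56}
dequeue next → 39; now {53, 55, 56}
dequeue next → 53; now {55, 56}
insert 63 → {55, 56, 63}
insert 52 → {52, 55, 56, 63}
dequeue next → 52; now {55, 56, 63}
dequeue next → 55; now {56, 63}
insert 40 → {40, 56, 63}
dequeue next → 40; now {56, 63}
dequeue next → 56; now {63}
insert 38 → {38, 63}
dequeue next → 38; now {63}
insert 45 → {45, 63}
insert 46 → {45, 46, 63}
insert 59 → {45, 46, 59, 63}
insert 44 → {44, 45, 46, 59, 63}
insert 57 → {44, 45, 46, 57, 59, 63}
dequeue next → 44; now {45, 46, 57, 59, 63}
dequeue next → 45; now {46, 57, 59, 63}
dequeue next → 46; now {57, 59, 63}
dequeue next → 57; now {59, 63}
dequeue next → 59; now {63}

45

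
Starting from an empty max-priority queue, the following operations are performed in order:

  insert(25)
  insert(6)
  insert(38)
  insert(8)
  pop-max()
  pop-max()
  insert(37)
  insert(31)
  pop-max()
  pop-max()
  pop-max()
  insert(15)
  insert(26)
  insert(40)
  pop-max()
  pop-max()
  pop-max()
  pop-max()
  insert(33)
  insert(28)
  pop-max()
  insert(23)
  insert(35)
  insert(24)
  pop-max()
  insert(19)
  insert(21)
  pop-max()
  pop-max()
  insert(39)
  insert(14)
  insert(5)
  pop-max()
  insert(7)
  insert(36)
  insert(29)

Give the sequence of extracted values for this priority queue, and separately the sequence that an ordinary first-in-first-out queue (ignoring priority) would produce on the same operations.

insert 25 → {25}
insert 6 → {25, 6}
insert 38 → {38, 25, 6}
insert 8 → {38, 25, 8, 6}
pop-max → 38; now {25, 8, 6}
pop-max → 25; now {8, 6}
insert 37 → {37, 8, 6}
insert 31 → {37, 31, 8, 6}
pop-max → 37; now {31, 8, 6}
pop-max → 31; now {8, 6}
pop-max → 8; now {6}
insert 15 → {15, 6}
insert 26 → {26, 15, 6}
insert 40 → {40, 26, 15, 6}
pop-max → 40; now {26, 15, 6}
pop-max → 26; now {15, 6}
pop-max → 15; now {6}
pop-max → 6; now {}
insert 33 → {33}
insert 28 → {33, 28}
pop-max → 33; now {28}
insert 23 → {28, 23}
insert 35 → {35, 28, 23}
insert 24 → {35, 28, 24, 23}
pop-max → 35; now {28, 24, 23}
insert 19 → {28, 24, 23, 19}
insert 21 → {28, 24, 23, 21, 19}
pop-max → 28; now {24, 23, 21, 19}
pop-max → 24; now {23, 21, 19}
insert 39 → {39, 23, 21, 19}
insert 14 → {39, 23, 21, 19, 14}
insert 5 → {39, 23, 21, 19, 14, 5}
pop-max → 39; now {23, 21, 19, 14, 5}
insert 7 → {23, 21, 19, 14, 7, 5}
insert 36 → {36, 23, 21, 19, 14, 7, 5}
insert 29 → {36, 29, 23, 21, 19, 14, 7, 5}

priority queue: 38, 25, 37, 31, 8, 40, 26, 15, 6, 33, 35, 28, 24, 39; FIFO queue: 25, 6, 38, 8, 37, 31, 15, 26, 40, 33, 28, 23, 35, 24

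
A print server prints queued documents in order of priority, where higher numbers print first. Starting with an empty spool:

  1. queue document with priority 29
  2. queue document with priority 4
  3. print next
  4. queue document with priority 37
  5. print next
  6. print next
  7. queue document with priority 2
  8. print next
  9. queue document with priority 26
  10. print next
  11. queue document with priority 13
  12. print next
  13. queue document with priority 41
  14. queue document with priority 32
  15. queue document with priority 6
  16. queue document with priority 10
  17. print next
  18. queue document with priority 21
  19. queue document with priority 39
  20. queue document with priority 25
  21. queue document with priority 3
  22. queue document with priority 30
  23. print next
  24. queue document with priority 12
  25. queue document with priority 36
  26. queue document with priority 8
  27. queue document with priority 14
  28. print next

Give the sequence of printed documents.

29, 37, 4, 2, 26, 13, 41, 39, 36

insert 29 → {29}
insert 4 → {29, 4}
print next → 29; now {4}
insert 37 → {37, 4}
print next → 37; now {4}
print next → 4; now {}
insert 2 → {2}
print next → 2; now {}
insert 26 → {26}
print next → 26; now {}
insert 13 → {13}
print next → 13; now {}
insert 41 → {41}
insert 32 → {41, 32}
insert 6 → {41, 32, 6}
insert 10 → {41, 32, 10, 6}
print next → 41; now {32, 10, 6}
insert 21 → {32, 21, 10, 6}
insert 39 → {39, 32, 21, 10, 6}
insert 25 → {39, 32, 25, 21, 10, 6}
insert 3 → {39, 32, 25, 21, 10, 6, 3}
insert 30 → {39, 32, 30, 25, 21, 10, 6, 3}
print next → 39; now {32, 30, 25, 21, 10, 6, 3}
insert 12 → {32, 30, 25, 21, 12, 10, 6, 3}
insert 36 → {36, 32, 30, 25, 21, 12, 10, 6, 3}
insert 8 → {36, 32, 30, 25, 21, 12, 10, 8, 6, 3}
insert 14 → {36, 32, 30, 25, 21, 14, 12, 10, 8, 6, 3}
print next → 36; now {32, 30, 25, 21, 14, 12, 10, 8, 6, 3}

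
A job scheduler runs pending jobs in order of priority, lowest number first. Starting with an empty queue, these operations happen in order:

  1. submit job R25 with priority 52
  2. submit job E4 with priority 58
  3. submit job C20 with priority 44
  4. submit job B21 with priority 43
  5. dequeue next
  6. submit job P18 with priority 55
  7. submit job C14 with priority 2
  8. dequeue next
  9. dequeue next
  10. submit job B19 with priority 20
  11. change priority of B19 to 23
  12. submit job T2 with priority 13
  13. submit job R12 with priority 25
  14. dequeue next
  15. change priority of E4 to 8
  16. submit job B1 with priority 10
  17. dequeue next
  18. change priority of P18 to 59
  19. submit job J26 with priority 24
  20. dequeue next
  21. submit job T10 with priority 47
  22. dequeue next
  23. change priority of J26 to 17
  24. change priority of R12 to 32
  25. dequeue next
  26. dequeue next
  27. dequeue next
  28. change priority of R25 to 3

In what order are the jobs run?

[B21, C14, C20, T2, E4, B1, B19, J26, R12, T10]

add R25 (priority 52) → {R25:52}
add E4 (priority 58) → {R25:52, E4:58}
add C20 (priority 44) → {C20:44, R25:52, E4:58}
add B21 (priority 43) → {B21:43, C20:44, R25:52, E4:58}
dequeue next → B21; now {C20:44, R25:52, E4:58}
add P18 (priority 55) → {C20:44, R25:52, P18:55, E4:58}
add C14 (priority 2) → {C14:2, C20:44, R25:52, P18:55, E4:58}
dequeue next → C14; now {C20:44, R25:52, P18:55, E4:58}
dequeue next → C20; now {R25:52, P18:55, E4:58}
add B19 (priority 20) → {B19:20, R25:52, P18:55, E4:58}
update B19 to priority 23 → {B19:23, R25:52, P18:55, E4:58}
add T2 (priority 13) → {T2:13, B19:23, R25:52, P18:55, E4:58}
add R12 (priority 25) → {T2:13, B19:23, R12:25, R25:52, P18:55, E4:58}
dequeue next → T2; now {B19:23, R12:25, R25:52, P18:55, E4:58}
update E4 to priority 8 → {E4:8, B19:23, R12:25, R25:52, P18:55}
add B1 (priority 10) → {E4:8, B1:10, B19:23, R12:25, R25:52, P18:55}
dequeue next → E4; now {B1:10, B19:23, R12:25, R25:52, P18:55}
update P18 to priority 59 → {B1:10, B19:23, R12:25, R25:52, P18:59}
add J26 (priority 24) → {B1:10, B19:23, J26:24, R12:25, R25:52, P18:59}
dequeue next → B1; now {B19:23, J26:24, R12:25, R25:52, P18:59}
add T10 (priority 47) → {B19:23, J26:24, R12:25, T10:47, R25:52, P18:59}
dequeue next → B19; now {J26:24, R12:25, T10:47, R25:52, P18:59}
update J26 to priority 17 → {J26:17, R12:25, T10:47, R25:52, P18:59}
update R12 to priority 32 → {J26:17, R12:32, T10:47, R25:52, P18:59}
dequeue next → J26; now {R12:32, T10:47, R25:52, P18:59}
dequeue next → R12; now {T10:47, R25:52, P18:59}
dequeue next → T10; now {R25:52, P18:59}
update R25 to priority 3 → {R25:3, P18:59}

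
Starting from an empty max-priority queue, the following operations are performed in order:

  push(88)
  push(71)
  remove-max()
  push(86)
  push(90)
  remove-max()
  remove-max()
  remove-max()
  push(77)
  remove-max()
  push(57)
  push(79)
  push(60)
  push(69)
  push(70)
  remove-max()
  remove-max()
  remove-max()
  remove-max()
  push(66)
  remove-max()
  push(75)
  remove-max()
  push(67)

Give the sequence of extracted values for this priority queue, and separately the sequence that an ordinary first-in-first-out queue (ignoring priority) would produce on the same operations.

priority queue: 88, 90, 86, 71, 77, 79, 70, 69, 60, 66, 75; FIFO queue: [88, 71, 86, 90, 77, 57, 79, 60, 69, 70, 66]

insert 88 → {88}
insert 71 → {88, 71}
remove-max → 88; now {71}
insert 86 → {86, 71}
insert 90 → {90, 86, 71}
remove-max → 90; now {86, 71}
remove-max → 86; now {71}
remove-max → 71; now {}
insert 77 → {77}
remove-max → 77; now {}
insert 57 → {57}
insert 79 → {79, 57}
insert 60 → {79, 60, 57}
insert 69 → {79, 69, 60, 57}
insert 70 → {79, 70, 69, 60, 57}
remove-max → 79; now {70, 69, 60, 57}
remove-max → 70; now {69, 60, 57}
remove-max → 69; now {60, 57}
remove-max → 60; now {57}
insert 66 → {66, 57}
remove-max → 66; now {57}
insert 75 → {75, 57}
remove-max → 75; now {57}
insert 67 → {67, 57}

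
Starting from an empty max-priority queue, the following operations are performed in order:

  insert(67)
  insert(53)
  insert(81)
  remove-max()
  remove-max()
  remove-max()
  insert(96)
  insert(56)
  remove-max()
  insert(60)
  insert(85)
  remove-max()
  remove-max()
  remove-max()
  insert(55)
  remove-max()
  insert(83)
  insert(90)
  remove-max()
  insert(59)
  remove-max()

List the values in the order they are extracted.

81 → 67 → 53 → 96 → 85 → 60 → 56 → 55 → 90 → 83

insert 67 → {67}
insert 53 → {67, 53}
insert 81 → {81, 67, 53}
remove-max → 81; now {67, 53}
remove-max → 67; now {53}
remove-max → 53; now {}
insert 96 → {96}
insert 56 → {96, 56}
remove-max → 96; now {56}
insert 60 → {60, 56}
insert 85 → {85, 60, 56}
remove-max → 85; now {60, 56}
remove-max → 60; now {56}
remove-max → 56; now {}
insert 55 → {55}
remove-max → 55; now {}
insert 83 → {83}
insert 90 → {90, 83}
remove-max → 90; now {83}
insert 59 → {83, 59}
remove-max → 83; now {59}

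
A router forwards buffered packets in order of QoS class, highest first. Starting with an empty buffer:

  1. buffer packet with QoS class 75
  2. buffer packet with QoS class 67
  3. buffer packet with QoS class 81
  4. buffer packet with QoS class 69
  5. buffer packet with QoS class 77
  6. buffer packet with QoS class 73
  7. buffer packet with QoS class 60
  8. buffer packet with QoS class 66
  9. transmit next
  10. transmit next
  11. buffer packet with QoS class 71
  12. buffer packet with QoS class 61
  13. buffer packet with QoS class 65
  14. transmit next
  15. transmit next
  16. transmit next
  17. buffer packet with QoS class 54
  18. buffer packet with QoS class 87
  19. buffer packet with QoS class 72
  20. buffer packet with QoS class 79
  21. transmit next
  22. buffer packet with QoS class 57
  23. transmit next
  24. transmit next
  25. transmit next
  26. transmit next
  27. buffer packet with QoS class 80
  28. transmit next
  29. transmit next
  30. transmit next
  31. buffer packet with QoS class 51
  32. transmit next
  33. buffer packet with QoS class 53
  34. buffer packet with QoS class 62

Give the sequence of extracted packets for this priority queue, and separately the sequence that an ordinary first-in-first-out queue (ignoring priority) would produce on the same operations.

priority queue: 81 → 77 → 75 → 73 → 71 → 87 → 79 → 72 → 69 → 67 → 80 → 66 → 65 → 61; FIFO queue: [75, 67, 81, 69, 77, 73, 60, 66, 71, 61, 65, 54, 87, 72]

insert 75 → {75}
insert 67 → {75, 67}
insert 81 → {81, 75, 67}
insert 69 → {81, 75, 69, 67}
insert 77 → {81, 77, 75, 69, 67}
insert 73 → {81, 77, 75, 73, 69, 67}
insert 60 → {81, 77, 75, 73, 69, 67, 60}
insert 66 → {81, 77, 75, 73, 69, 67, 66, 60}
transmit next → 81; now {77, 75, 73, 69, 67, 66, 60}
transmit next → 77; now {75, 73, 69, 67, 66, 60}
insert 71 → {75, 73, 71, 69, 67, 66, 60}
insert 61 → {75, 73, 71, 69, 67, 66, 61, 60}
insert 65 → {75, 73, 71, 69, 67, 66, 65, 61, 60}
transmit next → 75; now {73, 71, 69, 67, 66, 65, 61, 60}
transmit next → 73; now {71, 69, 67, 66, 65, 61, 60}
transmit next → 71; now {69, 67, 66, 65, 61, 60}
insert 54 → {69, 67, 66, 65, 61, 60, 54}
insert 87 → {87, 69, 67, 66, 65, 61, 60, 54}
insert 72 → {87, 72, 69, 67, 66, 65, 61, 60, 54}
insert 79 → {87, 79, 72, 69, 67, 66, 65, 61, 60, 54}
transmit next → 87; now {79, 72, 69, 67, 66, 65, 61, 60, 54}
insert 57 → {79, 72, 69, 67, 66, 65, 61, 60, 57, 54}
transmit next → 79; now {72, 69, 67, 66, 65, 61, 60, 57, 54}
transmit next → 72; now {69, 67, 66, 65, 61, 60, 57, 54}
transmit next → 69; now {67, 66, 65, 61, 60, 57, 54}
transmit next → 67; now {66, 65, 61, 60, 57, 54}
insert 80 → {80, 66, 65, 61, 60, 57, 54}
transmit next → 80; now {66, 65, 61, 60, 57, 54}
transmit next → 66; now {65, 61, 60, 57, 54}
transmit next → 65; now {61, 60, 57, 54}
insert 51 → {61, 60, 57, 54, 51}
transmit next → 61; now {60, 57, 54, 51}
insert 53 → {60, 57, 54, 53, 51}
insert 62 → {62, 60, 57, 54, 53, 51}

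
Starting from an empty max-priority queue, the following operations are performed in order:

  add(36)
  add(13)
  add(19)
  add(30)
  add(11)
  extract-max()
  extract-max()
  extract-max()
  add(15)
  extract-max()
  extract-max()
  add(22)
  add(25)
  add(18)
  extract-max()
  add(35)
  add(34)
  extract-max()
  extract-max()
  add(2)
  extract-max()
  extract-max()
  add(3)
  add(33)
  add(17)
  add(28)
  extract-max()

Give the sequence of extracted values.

[36, 30, 19, 15, 13, 25, 35, 34, 22, 18, 33]

insert 36 → {36}
insert 13 → {36, 13}
insert 19 → {36, 19, 13}
insert 30 → {36, 30, 19, 13}
insert 11 → {36, 30, 19, 13, 11}
extract-max → 36; now {30, 19, 13, 11}
extract-max → 30; now {19, 13, 11}
extract-max → 19; now {13, 11}
insert 15 → {15, 13, 11}
extract-max → 15; now {13, 11}
extract-max → 13; now {11}
insert 22 → {22, 11}
insert 25 → {25, 22, 11}
insert 18 → {25, 22, 18, 11}
extract-max → 25; now {22, 18, 11}
insert 35 → {35, 22, 18, 11}
insert 34 → {35, 34, 22, 18, 11}
extract-max → 35; now {34, 22, 18, 11}
extract-max → 34; now {22, 18, 11}
insert 2 → {22, 18, 11, 2}
extract-max → 22; now {18, 11, 2}
extract-max → 18; now {11, 2}
insert 3 → {11, 3, 2}
insert 33 → {33, 11, 3, 2}
insert 17 → {33, 17, 11, 3, 2}
insert 28 → {33, 28, 17, 11, 3, 2}
extract-max → 33; now {28, 17, 11, 3, 2}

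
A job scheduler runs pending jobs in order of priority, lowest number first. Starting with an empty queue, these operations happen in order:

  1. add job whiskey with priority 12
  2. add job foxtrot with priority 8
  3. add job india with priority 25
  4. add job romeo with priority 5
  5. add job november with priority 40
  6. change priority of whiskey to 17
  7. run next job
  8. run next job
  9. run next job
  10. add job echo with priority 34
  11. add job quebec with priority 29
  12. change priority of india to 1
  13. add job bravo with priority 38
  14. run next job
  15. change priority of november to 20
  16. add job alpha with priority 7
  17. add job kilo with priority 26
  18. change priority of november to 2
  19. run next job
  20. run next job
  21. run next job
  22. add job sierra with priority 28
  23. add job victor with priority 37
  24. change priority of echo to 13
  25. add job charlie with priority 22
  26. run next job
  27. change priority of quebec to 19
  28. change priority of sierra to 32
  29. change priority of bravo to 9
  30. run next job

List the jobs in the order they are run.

add whiskey (priority 12) → {whiskey:12}
add foxtrot (priority 8) → {foxtrot:8, whiskey:12}
add india (priority 25) → {foxtrot:8, whiskey:12, india:25}
add romeo (priority 5) → {romeo:5, foxtrot:8, whiskey:12, india:25}
add november (priority 40) → {romeo:5, foxtrot:8, whiskey:12, india:25, november:40}
update whiskey to priority 17 → {romeo:5, foxtrot:8, whiskey:17, india:25, november:40}
run next job → romeo; now {foxtrot:8, whiskey:17, india:25, november:40}
run next job → foxtrot; now {whiskey:17, india:25, november:40}
run next job → whiskey; now {india:25, november:40}
add echo (priority 34) → {india:25, echo:34, november:40}
add quebec (priority 29) → {india:25, quebec:29, echo:34, november:40}
update india to priority 1 → {india:1, quebec:29, echo:34, november:40}
add bravo (priority 38) → {india:1, quebec:29, echo:34, bravo:38, november:40}
run next job → india; now {quebec:29, echo:34, bravo:38, november:40}
update november to priority 20 → {november:20, quebec:29, echo:34, bravo:38}
add alpha (priority 7) → {alpha:7, november:20, quebec:29, echo:34, bravo:38}
add kilo (priority 26) → {alpha:7, november:20, kilo:26, quebec:29, echo:34, bravo:38}
update november to priority 2 → {november:2, alpha:7, kilo:26, quebec:29, echo:34, bravo:38}
run next job → november; now {alpha:7, kilo:26, quebec:29, echo:34, bravo:38}
run next job → alpha; now {kilo:26, quebec:29, echo:34, bravo:38}
run next job → kilo; now {quebec:29, echo:34, bravo:38}
add sierra (priority 28) → {sierra:28, quebec:29, echo:34, bravo:38}
add victor (priority 37) → {sierra:28, quebec:29, echo:34, victor:37, bravo:38}
update echo to priority 13 → {echo:13, sierra:28, quebec:29, victor:37, bravo:38}
add charlie (priority 22) → {echo:13, charlie:22, sierra:28, quebec:29, victor:37, bravo:38}
run next job → echo; now {charlie:22, sierra:28, quebec:29, victor:37, bravo:38}
update quebec to priority 19 → {quebec:19, charlie:22, sierra:28, victor:37, bravo:38}
update sierra to priority 32 → {quebec:19, charlie:22, sierra:32, victor:37, bravo:38}
update bravo to priority 9 → {bravo:9, quebec:19, charlie:22, sierra:32, victor:37}
run next job → bravo; now {quebec:19, charlie:22, sierra:32, victor:37}

[romeo, foxtrot, whiskey, india, november, alpha, kilo, echo, bravo]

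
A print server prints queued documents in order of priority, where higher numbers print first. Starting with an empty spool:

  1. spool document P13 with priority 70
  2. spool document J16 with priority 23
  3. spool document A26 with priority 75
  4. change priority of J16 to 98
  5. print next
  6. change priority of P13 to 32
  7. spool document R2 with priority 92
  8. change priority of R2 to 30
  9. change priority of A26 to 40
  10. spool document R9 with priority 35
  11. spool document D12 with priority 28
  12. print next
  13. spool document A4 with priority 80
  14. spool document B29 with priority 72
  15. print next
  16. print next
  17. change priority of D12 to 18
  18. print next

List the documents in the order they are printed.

J16 → A26 → A4 → B29 → R9

add P13 (priority 70) → {P13:70}
add J16 (priority 23) → {P13:70, J16:23}
add A26 (priority 75) → {A26:75, P13:70, J16:23}
update J16 to priority 98 → {J16:98, A26:75, P13:70}
print next → J16; now {A26:75, P13:70}
update P13 to priority 32 → {A26:75, P13:32}
add R2 (priority 92) → {R2:92, A26:75, P13:32}
update R2 to priority 30 → {A26:75, P13:32, R2:30}
update A26 to priority 40 → {A26:40, P13:32, R2:30}
add R9 (priority 35) → {A26:40, R9:35, P13:32, R2:30}
add D12 (priority 28) → {A26:40, R9:35, P13:32, R2:30, D12:28}
print next → A26; now {R9:35, P13:32, R2:30, D12:28}
add A4 (priority 80) → {A4:80, R9:35, P13:32, R2:30, D12:28}
add B29 (priority 72) → {A4:80, B29:72, R9:35, P13:32, R2:30, D12:28}
print next → A4; now {B29:72, R9:35, P13:32, R2:30, D12:28}
print next → B29; now {R9:35, P13:32, R2:30, D12:28}
update D12 to priority 18 → {R9:35, P13:32, R2:30, D12:18}
print next → R9; now {P13:32, R2:30, D12:18}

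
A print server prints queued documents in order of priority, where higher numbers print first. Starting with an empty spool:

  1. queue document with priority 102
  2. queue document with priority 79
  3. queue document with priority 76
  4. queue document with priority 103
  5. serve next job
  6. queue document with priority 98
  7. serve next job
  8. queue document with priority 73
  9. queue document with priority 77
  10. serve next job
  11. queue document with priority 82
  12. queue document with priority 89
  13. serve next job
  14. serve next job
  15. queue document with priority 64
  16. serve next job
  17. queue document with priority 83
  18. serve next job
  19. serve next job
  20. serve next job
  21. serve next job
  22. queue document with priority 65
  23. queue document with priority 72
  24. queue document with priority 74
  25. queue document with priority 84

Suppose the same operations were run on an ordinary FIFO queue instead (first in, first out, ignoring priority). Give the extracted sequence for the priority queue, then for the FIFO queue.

priority queue: 103 → 102 → 98 → 89 → 82 → 79 → 83 → 77 → 76 → 73; FIFO queue: 102, 79, 76, 103, 98, 73, 77, 82, 89, 64

insert 102 → {102}
insert 79 → {102, 79}
insert 76 → {102, 79, 76}
insert 103 → {103, 102, 79, 76}
serve next job → 103; now {102, 79, 76}
insert 98 → {102, 98, 79, 76}
serve next job → 102; now {98, 79, 76}
insert 73 → {98, 79, 76, 73}
insert 77 → {98, 79, 77, 76, 73}
serve next job → 98; now {79, 77, 76, 73}
insert 82 → {82, 79, 77, 76, 73}
insert 89 → {89, 82, 79, 77, 76, 73}
serve next job → 89; now {82, 79, 77, 76, 73}
serve next job → 82; now {79, 77, 76, 73}
insert 64 → {79, 77, 76, 73, 64}
serve next job → 79; now {77, 76, 73, 64}
insert 83 → {83, 77, 76, 73, 64}
serve next job → 83; now {77, 76, 73, 64}
serve next job → 77; now {76, 73, 64}
serve next job → 76; now {73, 64}
serve next job → 73; now {64}
insert 65 → {65, 64}
insert 72 → {72, 65, 64}
insert 74 → {74, 72, 65, 64}
insert 84 → {84, 74, 72, 65, 64}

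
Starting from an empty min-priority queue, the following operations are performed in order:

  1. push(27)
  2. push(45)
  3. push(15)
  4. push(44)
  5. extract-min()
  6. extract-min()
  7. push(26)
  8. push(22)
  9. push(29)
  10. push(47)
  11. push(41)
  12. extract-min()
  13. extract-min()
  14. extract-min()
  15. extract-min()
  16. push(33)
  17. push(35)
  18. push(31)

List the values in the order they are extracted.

insert 27 → {27}
insert 45 → {27, 45}
insert 15 → {15, 27, 45}
insert 44 → {15, 27, 44, 45}
extract-min → 15; now {27, 44, 45}
extract-min → 27; now {44, 45}
insert 26 → {26, 44, 45}
insert 22 → {22, 26, 44, 45}
insert 29 → {22, 26, 29, 44, 45}
insert 47 → {22, 26, 29, 44, 45, 47}
insert 41 → {22, 26, 29, 41, 44, 45, 47}
extract-min → 22; now {26, 29, 41, 44, 45, 47}
extract-min → 26; now {29, 41, 44, 45, 47}
extract-min → 29; now {41, 44, 45, 47}
extract-min → 41; now {44, 45, 47}
insert 33 → {33, 44, 45, 47}
insert 35 → {33, 35, 44, 45, 47}
insert 31 → {31, 33, 35, 44, 45, 47}

15, 27, 22, 26, 29, 41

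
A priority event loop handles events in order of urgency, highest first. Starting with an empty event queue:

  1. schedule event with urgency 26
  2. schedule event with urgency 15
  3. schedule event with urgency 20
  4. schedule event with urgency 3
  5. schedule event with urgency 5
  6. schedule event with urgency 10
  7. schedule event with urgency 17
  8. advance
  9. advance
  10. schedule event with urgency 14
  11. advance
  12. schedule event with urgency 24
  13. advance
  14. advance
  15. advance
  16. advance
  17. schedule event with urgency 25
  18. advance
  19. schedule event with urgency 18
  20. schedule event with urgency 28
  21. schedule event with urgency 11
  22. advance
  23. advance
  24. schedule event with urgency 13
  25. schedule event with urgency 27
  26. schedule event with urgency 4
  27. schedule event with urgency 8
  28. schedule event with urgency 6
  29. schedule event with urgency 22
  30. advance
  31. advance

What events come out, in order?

[26, 20, 17, 24, 15, 14, 10, 25, 28, 18, 27, 22]

insert 26 → {26}
insert 15 → {26, 15}
insert 20 → {26, 20, 15}
insert 3 → {26, 20, 15, 3}
insert 5 → {26, 20, 15, 5, 3}
insert 10 → {26, 20, 15, 10, 5, 3}
insert 17 → {26, 20, 17, 15, 10, 5, 3}
advance → 26; now {20, 17, 15, 10, 5, 3}
advance → 20; now {17, 15, 10, 5, 3}
insert 14 → {17, 15, 14, 10, 5, 3}
advance → 17; now {15, 14, 10, 5, 3}
insert 24 → {24, 15, 14, 10, 5, 3}
advance → 24; now {15, 14, 10, 5, 3}
advance → 15; now {14, 10, 5, 3}
advance → 14; now {10, 5, 3}
advance → 10; now {5, 3}
insert 25 → {25, 5, 3}
advance → 25; now {5, 3}
insert 18 → {18, 5, 3}
insert 28 → {28, 18, 5, 3}
insert 11 → {28, 18, 11, 5, 3}
advance → 28; now {18, 11, 5, 3}
advance → 18; now {11, 5, 3}
insert 13 → {13, 11, 5, 3}
insert 27 → {27, 13, 11, 5, 3}
insert 4 → {27, 13, 11, 5, 4, 3}
insert 8 → {27, 13, 11, 8, 5, 4, 3}
insert 6 → {27, 13, 11, 8, 6, 5, 4, 3}
insert 22 → {27, 22, 13, 11, 8, 6, 5, 4, 3}
advance → 27; now {22, 13, 11, 8, 6, 5, 4, 3}
advance → 22; now {13, 11, 8, 6, 5, 4, 3}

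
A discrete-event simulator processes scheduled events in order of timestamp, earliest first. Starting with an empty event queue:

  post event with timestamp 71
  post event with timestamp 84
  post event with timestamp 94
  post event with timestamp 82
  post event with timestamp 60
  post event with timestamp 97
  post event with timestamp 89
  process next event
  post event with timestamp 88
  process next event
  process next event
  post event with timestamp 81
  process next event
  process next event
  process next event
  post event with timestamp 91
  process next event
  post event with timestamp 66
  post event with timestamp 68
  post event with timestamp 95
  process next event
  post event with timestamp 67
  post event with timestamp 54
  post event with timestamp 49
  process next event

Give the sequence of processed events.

[60, 71, 82, 81, 84, 88, 89, 66, 49]

insert 71 → {71}
insert 84 → {71, 84}
insert 94 → {71, 84, 94}
insert 82 → {71, 82, 84, 94}
insert 60 → {60, 71, 82, 84, 94}
insert 97 → {60, 71, 82, 84, 94, 97}
insert 89 → {60, 71, 82, 84, 89, 94, 97}
process next event → 60; now {71, 82, 84, 89, 94, 97}
insert 88 → {71, 82, 84, 88, 89, 94, 97}
process next event → 71; now {82, 84, 88, 89, 94, 97}
process next event → 82; now {84, 88, 89, 94, 97}
insert 81 → {81, 84, 88, 89, 94, 97}
process next event → 81; now {84, 88, 89, 94, 97}
process next event → 84; now {88, 89, 94, 97}
process next event → 88; now {89, 94, 97}
insert 91 → {89, 91, 94, 97}
process next event → 89; now {91, 94, 97}
insert 66 → {66, 91, 94, 97}
insert 68 → {66, 68, 91, 94, 97}
insert 95 → {66, 68, 91, 94, 95, 97}
process next event → 66; now {68, 91, 94, 95, 97}
insert 67 → {67, 68, 91, 94, 95, 97}
insert 54 → {54, 67, 68, 91, 94, 95, 97}
insert 49 → {49, 54, 67, 68, 91, 94, 95, 97}
process next event → 49; now {54, 67, 68, 91, 94, 95, 97}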